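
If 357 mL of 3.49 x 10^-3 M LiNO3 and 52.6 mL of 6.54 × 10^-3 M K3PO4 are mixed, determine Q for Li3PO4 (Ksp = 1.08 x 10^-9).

Total volume = 357 + 52.6 = 409.6 mL.
[Li^+] = 3.49 × 10^-3 × (357/409.6) = 3.042 × 10^-3 M
[PO4^3-] = 6.54 x 10^-3 × (52.6/409.6) = 8.399 × 10^-4 M
Li3PO4(s) <=> 3 Li^+ + PO4^3-, so Q = [Li^+]^3[PO4^3-]
Q = (3.042 × 10^-3)^3(8.399 × 10^-4) = 2.36 × 10^-11
Q < Ksp, so no precipitate of Li3PO4 forms.

Q = 2.36 × 10^-11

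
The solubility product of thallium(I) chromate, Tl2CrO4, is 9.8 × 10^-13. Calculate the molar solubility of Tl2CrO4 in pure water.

Tl2CrO4(s) ⇌ 2 Tl^+ + CrO4^2-
Ksp = [Tl^+]^2[CrO4^2-]
Let s = molar solubility. Then [Tl^+] = 2s and [CrO4^2-] = s.
Substituting: Ksp = (2s)^2s = 4s^3
s = (9.8 × 10^-13 / 4)^(1/3) = 6.3 × 10^-5 M

6.3 × 10^-5 M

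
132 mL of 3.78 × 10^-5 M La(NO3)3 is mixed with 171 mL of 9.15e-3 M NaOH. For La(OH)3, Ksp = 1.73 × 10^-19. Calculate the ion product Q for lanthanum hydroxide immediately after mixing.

Q ≈ 2.27 × 10^-12

Total volume = 132 + 171 = 303 mL.
[La^3+] = 3.78 × 10^-5 × (132/303) = 1.647 × 10^-5 M
[OH^-] = 9.15 x 10^-3 × (171/303) = 5.164 x 10^-3 M
La(OH)3(s) <=> La^3+ + 3 OH^-, so Q = [La^3+][OH^-]^3
Q = (1.647 × 10^-5)(5.164 × 10^-3)^3 = 2.27 × 10^-12
Q > Ksp, so La(OH)3 will precipitate.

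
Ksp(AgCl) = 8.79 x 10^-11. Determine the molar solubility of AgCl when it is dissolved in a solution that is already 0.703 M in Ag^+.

AgCl(s) ⇌ Ag^+ + Cl^-
Ksp = [Ag^+][Cl^-]
Let s be the molar solubility in this solution. [Ag^+] = 0.703 + s ≈ 0.703, [Cl^-] = s (common-ion effect: Ag^+ is already 0.703 M).
Ksp ≈ 0.703 × s
s = 1.25 x 10^-10 M
Check: s = 1.3 x 10^-10 ≪ 0.703, so the approximation is valid.

1.25 × 10^-10 M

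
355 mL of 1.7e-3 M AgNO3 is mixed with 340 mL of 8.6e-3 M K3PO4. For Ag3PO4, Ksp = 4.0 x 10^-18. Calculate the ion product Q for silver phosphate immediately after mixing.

Q = 2.8e-12

Total volume = 355 + 340 = 695 mL.
[Ag^+] = 1.7 × 10^-3 × (355/695) = 8.68 x 10^-4 M
[PO4^3-] = 8.6 × 10^-3 × (340/695) = 4.21 × 10^-3 M
Ag3PO4(s) ⇌ 3 Ag^+ + PO4^3-, so Q = [Ag^+]^3[PO4^3-]
Q = (8.68 × 10^-4)^3(4.21 x 10^-3) = 2.8 × 10^-12
Q > Ksp, so Ag3PO4 will precipitate.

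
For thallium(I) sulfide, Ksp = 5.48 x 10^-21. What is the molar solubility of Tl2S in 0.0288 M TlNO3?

Tl2S(s) ⇌ 2 Tl^+(aq) + S^2-(aq)
Ksp = [Tl^+]^2[S^2-]
Let s = moles of Tl2S that dissolve per litre. [Tl^+] = 0.0288 + 2s ≈ 0.0288, [S^2-] = s (since Tl^+ from TlNO3 dominates).
Ksp ≈ (0.0288)^2 × s
s = 6.61 × 10^-18 M
Check: 2s = 1.3 × 10^-17 ≪ 0.0288, so the approximation is valid.

s ≈ 6.61 × 10^-18 M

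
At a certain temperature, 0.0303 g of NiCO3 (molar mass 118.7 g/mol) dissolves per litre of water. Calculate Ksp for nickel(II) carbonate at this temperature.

Molar solubility s = (3.03 × 10^-2 g/L) / (118.7 g/mol) = 2.553 x 10^-4 M.
NiCO3(s) ⇌ Ni^2+(aq) + CO3^2-(aq)
Let s = molar solubility. Then [Ni^2+] = s and [CO3^2-] = s.
Ksp = [Ni^2+][CO3^2-]
Ksp = s^2
Ksp = (2.553 × 10^-4)^2 = 6.52 x 10^-8

Ksp ≈ 6.52 × 10^-8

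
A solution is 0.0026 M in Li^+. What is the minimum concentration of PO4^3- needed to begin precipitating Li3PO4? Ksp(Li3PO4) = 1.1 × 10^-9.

Li3PO4(s) <=> 3 Li^+(aq) + PO4^3-(aq)
Ksp = [Li^+]^3[PO4^3-]
Precipitation begins when Q = Ksp. With [Li^+] = 0.0026 M:
1.1 × 10^-9 = (0.0026)^3 × [PO4^3-]
[PO4^3-] = (1.1 × 10^-9 / 1.76 × 10^-8) = 6.3 x 10^-2 M

[PO4^3-] = 0.063 M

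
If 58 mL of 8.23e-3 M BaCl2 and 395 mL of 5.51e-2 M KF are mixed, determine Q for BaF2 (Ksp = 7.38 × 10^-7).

Total volume = 58 + 395 = 453 mL.
[Ba^2+] = 8.23 × 10^-3 × (58/453) = 1.054 × 10^-3 M
[F^-] = 5.51 x 10^-2 × (395/453) = 4.805 × 10^-2 M
BaF2(s) <=> Ba^2+ + 2 F^-, so Q = [Ba^2+][F^-]^2
Q = (1.054 × 10^-3)(4.805 × 10^-2)^2 = 2.43 x 10^-6
Q > Ksp, so BaF2 will precipitate.

Q ≈ 2.43 × 10^-6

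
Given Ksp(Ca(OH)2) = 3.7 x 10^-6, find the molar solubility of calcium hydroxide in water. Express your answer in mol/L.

Ca(OH)2(s) ⇌ Ca^2+(aq) + 2 OH^-(aq)
Ksp = [Ca^2+][OH^-]^2
For each mole of Ca(OH)2 that dissolves: [Ca^2+] = s, [OH^-] = 2s.
Ksp = s(2s)^2 = 4s^3
s^3 = 3.7 x 10^-6 / 4, so s = 9.7 x 10^-3 M

9.7 x 10^-3 M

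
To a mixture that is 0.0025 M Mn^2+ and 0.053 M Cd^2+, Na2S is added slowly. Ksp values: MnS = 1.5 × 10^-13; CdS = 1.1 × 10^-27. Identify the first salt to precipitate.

Precipitation of each salt starts when its ion product equals its Ksp.
For MnS: 1.5 × 10^-13 = 0.0025 × [S^2-]  ⇒  [S^2-] = 6.0 x 10^-11 M.
For CdS: 1.1 × 10^-27 = 0.053 × [S^2-]  ⇒  [S^2-] = 2.1 x 10^-26 M.
The salt with the lower threshold [S^2-] precipitates first: CdS.

CdS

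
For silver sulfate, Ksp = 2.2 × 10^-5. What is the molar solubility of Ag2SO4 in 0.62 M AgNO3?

s ≈ 5.7e-5 M

Ag2SO4(s) ⇌ 2 Ag^+(aq) + SO4^2-(aq)
Ksp = [Ag^+]^2[SO4^2-]
Let s be the molar solubility in this solution. [Ag^+] = 0.62 + 2s ≈ 0.62, [SO4^2-] = s (common-ion effect: Ag^+ is already 0.62 M).
Ksp ≈ (0.62)^2 × s
s = 5.7 × 10^-5 M
Check: 2s = 1.1 × 10^-4 ≪ 0.62, so the approximation is valid.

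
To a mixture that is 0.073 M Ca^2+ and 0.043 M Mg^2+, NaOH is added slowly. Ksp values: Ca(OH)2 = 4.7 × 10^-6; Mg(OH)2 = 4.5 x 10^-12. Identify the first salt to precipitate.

Mg(OH)2

Precipitation of each salt starts when its ion product equals its Ksp.
For Ca(OH)2: 4.7 × 10^-6 = 0.073 × [OH^-]^2  ⇒  [OH^-] = 8.0 × 10^-3 M.
For Mg(OH)2: 4.5 x 10^-12 = 0.043 × [OH^-]^2  ⇒  [OH^-] = 1.0 × 10^-5 M.
The salt with the lower threshold [OH^-] precipitates first: Mg(OH)2.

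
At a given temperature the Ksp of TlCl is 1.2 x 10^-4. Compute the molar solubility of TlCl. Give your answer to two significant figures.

s = 1.1 x 10^-2 M

TlCl(s) ⇌ Tl^+ + Cl^-
Ksp = [Tl^+][Cl^-]
For each mole of TlCl that dissolves: [Tl^+] = s, [Cl^-] = s.
Ksp = (s)(s) = s^2
s = √(1.2 x 10^-4) = 1.1 x 10^-2 M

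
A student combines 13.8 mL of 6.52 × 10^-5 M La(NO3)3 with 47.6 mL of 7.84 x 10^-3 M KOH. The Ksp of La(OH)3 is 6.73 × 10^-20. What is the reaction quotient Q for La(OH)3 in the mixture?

3.29 × 10^-12

Total volume = 13.8 + 47.6 = 61.4 mL.
[La^3+] = 6.52 × 10^-5 × (13.8/61.4) = 1.465 x 10^-5 M
[OH^-] = 7.84 × 10^-3 × (47.6/61.4) = 6.078 × 10^-3 M
La(OH)3(s) <=> La^3+ + 3 OH^-, so Q = [La^3+][OH^-]^3
Q = (1.465 × 10^-5)(6.078 × 10^-3)^3 = 3.29 × 10^-12
Q > Ksp, so La(OH)3 will precipitate.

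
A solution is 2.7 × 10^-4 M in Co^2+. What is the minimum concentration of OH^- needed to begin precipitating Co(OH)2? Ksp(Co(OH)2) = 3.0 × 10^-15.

Co(OH)2(s) ⇌ Co^2+ + 2 OH^-
Ksp = [Co^2+][OH^-]^2
Precipitation begins when Q = Ksp. With [Co^2+] = 2.7 × 10^-4 M:
3.0 × 10^-15 = (2.7 × 10^-4) × [OH^-]^2
[OH^-] = (3.0 × 10^-15 / 2.7 x 10^-4)^(1/2) = 3.3 × 10^-6 M

3.3 × 10^-6 M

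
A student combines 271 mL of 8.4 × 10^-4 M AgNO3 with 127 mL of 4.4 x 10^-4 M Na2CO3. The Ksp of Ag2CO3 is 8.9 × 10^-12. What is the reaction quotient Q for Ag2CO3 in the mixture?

Q = 4.6e-11

Total volume = 271 + 127 = 398 mL.
[Ag^+] = 8.4 × 10^-4 × (271/398) = 5.72 × 10^-4 M
[CO3^2-] = 4.4 × 10^-4 × (127/398) = 1.40 × 10^-4 M
Ag2CO3(s) ⇌ 2 Ag^+(aq) + CO3^2-(aq), so Q = [Ag^+]^2[CO3^2-]
Q = (5.72 x 10^-4)^2(1.40 × 10^-4) = 4.6 x 10^-11
Q > Ksp, so Ag2CO3 will precipitate.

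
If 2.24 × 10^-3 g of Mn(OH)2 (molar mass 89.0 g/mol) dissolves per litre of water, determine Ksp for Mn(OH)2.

Molar solubility s = (2.24 × 10^-3 g/L) / (89.0 g/mol) = 2.517 x 10^-5 M.
Mn(OH)2(s) ⇌ Mn^2+(aq) + 2 OH^-(aq)
Let s = molar solubility. Then [Mn^2+] = s and [OH^-] = 2s.
Ksp = [Mn^2+][OH^-]^2
Ksp = s(2s)^2 = 4s^3
With s = 2.517 x 10^-5: Ksp = 6.38 × 10^-14

Ksp = 6.38e-14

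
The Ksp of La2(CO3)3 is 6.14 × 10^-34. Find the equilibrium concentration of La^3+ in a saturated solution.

1.79 × 10^-7 M

La2(CO3)3(s) <=> 2 La^3+(aq) + 3 CO3^2-(aq)
Ksp = [La^3+]^2[CO3^2-]^3
Let s = molar solubility. Then [La^3+] = 2s and [CO3^2-] = 3s.
Ksp = (2s)^2(3s)^3 = 108s^5
Solving, s = (6.14 × 10^-34/108)^(1/5) = 8.932 x 10^-8 M
[La^3+] = 2s = 1.79 × 10^-7 M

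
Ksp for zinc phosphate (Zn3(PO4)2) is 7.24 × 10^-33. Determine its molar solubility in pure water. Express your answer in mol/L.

s ≈ 1.46 × 10^-7 M

Zn3(PO4)2(s) ⇌ 3 Zn^2+ + 2 PO4^3-
Ksp = [Zn^2+]^3[PO4^3-]^2
If s mol/L of Zn3(PO4)2 dissolves, [Zn^2+] = 3s and [PO4^3-] = 2s.
So Ksp = (3s)^3 × (2s)^2 = 108s^5
Solving, s = (7.24 × 10^-33/108)^(1/5) = 1.46 × 10^-7 M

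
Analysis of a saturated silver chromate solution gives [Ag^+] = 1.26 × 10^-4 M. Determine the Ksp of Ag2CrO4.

Ag2CrO4(s) ⇌ 2 Ag^+(aq) + CrO4^2-(aq)
Stoichiometry gives [CrO4^2-] = (1/2)[Ag^+] = 6.300 × 10^-5 M.
Ksp = [Ag^+]^2[CrO4^2-]
Ksp = (1.26 x 10^-4)^2 × 6.300 × 10^-5 = 1.00 × 10^-12

1.00 x 10^-12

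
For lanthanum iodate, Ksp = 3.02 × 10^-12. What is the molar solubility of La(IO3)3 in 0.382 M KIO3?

s = 5.42 × 10^-11 M

La(IO3)3(s) ⇌ La^3+ + 3 IO3^-
Ksp = [La^3+][IO3^-]^3
Let s be the molar solubility in this solution. [La^3+] = s, [IO3^-] = 0.382 + 3s ≈ 0.382 (common-ion effect: IO3^- is already 0.382 M).
Ksp ≈ s × (0.382)^3
s = 5.42 × 10^-11 M
Check: 3s = 1.6 × 10^-10 ≪ 0.382, so the approximation is valid.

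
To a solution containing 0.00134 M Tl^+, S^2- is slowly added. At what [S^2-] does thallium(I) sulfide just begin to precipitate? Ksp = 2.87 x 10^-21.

Tl2S(s) ⇌ 2 Tl^+ + S^2-
Ksp = [Tl^+]^2[S^2-]
Precipitation begins when Q = Ksp. With [Tl^+] = 0.00134 M:
2.87 x 10^-21 = (0.00134)^2 × [S^2-]
[S^2-] = (2.87 x 10^-21 / 1.796 x 10^-6) = 1.60 x 10^-15 M

[S^2-] = 1.60e-15 M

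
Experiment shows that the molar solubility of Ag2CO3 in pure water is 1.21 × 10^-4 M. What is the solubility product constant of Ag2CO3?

Ag2CO3(s) <=> 2 Ag^+(aq) + CO3^2-(aq)
For each mole of Ag2CO3 that dissolves: [Ag^+] = 2s, [CO3^2-] = s.
Ksp = [Ag^+]^2[CO3^2-]
Substituting: Ksp = (2s)^2s = 4s^3
Ksp = 4 × (1.21 × 10^-4)^3 = 7.09 × 10^-12

7.09 × 10^-12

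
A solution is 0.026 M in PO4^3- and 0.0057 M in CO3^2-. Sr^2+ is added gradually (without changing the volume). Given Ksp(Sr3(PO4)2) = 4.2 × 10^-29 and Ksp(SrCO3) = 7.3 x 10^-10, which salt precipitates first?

Precipitation of each salt starts when its ion product equals its Ksp.
For Sr3(PO4)2: 4.2 × 10^-29 = (0.026)^2 × [Sr^2+]^3  ⇒  [Sr^2+] = 4.0 × 10^-9 M.
For SrCO3: 7.3 x 10^-10 = 0.0057 × [Sr^2+]  ⇒  [Sr^2+] = 1.3 × 10^-7 M.
The salt with the lower threshold [Sr^2+] precipitates first: Sr3(PO4)2.

Sr3(PO4)2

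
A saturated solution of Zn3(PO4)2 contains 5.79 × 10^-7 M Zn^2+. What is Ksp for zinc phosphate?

Zn3(PO4)2(s) <=> 3 Zn^2+(aq) + 2 PO4^3-(aq)
Stoichiometry gives [PO4^3-] = (2/3)[Zn^2+] = 3.860 x 10^-7 M.
Ksp = [Zn^2+]^3[PO4^3-]^2
Ksp = (5.79 × 10^-7)^3 × (3.860 x 10^-7)^2 = 2.89 × 10^-32

2.89e-32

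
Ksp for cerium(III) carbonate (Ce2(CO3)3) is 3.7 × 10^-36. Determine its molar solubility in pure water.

s = 3.2e-8 M

Ce2(CO3)3(s) ⇌ 2 Ce^3+ + 3 CO3^2-
Ksp = [Ce^3+]^2[CO3^2-]^3
Let s = molar solubility. Then [Ce^3+] = 2s and [CO3^2-] = 3s.
Ksp = (2s)^2(3s)^3 = 108s^5
Solving, s = (3.7 × 10^-36/108)^(1/5) = 3.2 × 10^-8 M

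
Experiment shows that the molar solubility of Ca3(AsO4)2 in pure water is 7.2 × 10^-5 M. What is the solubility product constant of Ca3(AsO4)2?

Ca3(AsO4)2(s) ⇌ 3 Ca^2+(aq) + 2 AsO4^3-(aq)
Let s = molar solubility. Then [Ca^2+] = 3s and [AsO4^3-] = 2s.
Ksp = [Ca^2+]^3[AsO4^3-]^2
So Ksp = (3s)^3 × (2s)^2 = 108s^5
With s = 7.2 x 10^-5: Ksp = 2.1 x 10^-19

2.1e-19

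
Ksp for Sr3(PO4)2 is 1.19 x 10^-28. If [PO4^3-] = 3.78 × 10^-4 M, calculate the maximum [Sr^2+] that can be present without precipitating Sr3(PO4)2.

Sr3(PO4)2(s) <=> 3 Sr^2+(aq) + 2 PO4^3-(aq)
Ksp = [Sr^2+]^3[PO4^3-]^2
Precipitation begins when Q = Ksp. With [PO4^3-] = 3.78 × 10^-4 M:
1.19 x 10^-28 = (3.78 × 10^-4)^2 × [Sr^2+]^3
[Sr^2+] = (1.19 x 10^-28 / 1.429 × 10^-7)^(1/3) = 9.41 x 10^-8 M

[Sr^2+] = 9.41 × 10^-8 M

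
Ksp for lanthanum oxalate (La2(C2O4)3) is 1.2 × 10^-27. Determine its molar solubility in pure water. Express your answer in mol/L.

La2(C2O4)3(s) ⇌ 2 La^3+(aq) + 3 C2O4^2-(aq)
Ksp = [La^3+]^2[C2O4^2-]^3
Let s = molar solubility. Then [La^3+] = 2s and [C2O4^2-] = 3s.
So Ksp = (2s)^2 × (3s)^3 = 108s^5
s^5 = 1.2 × 10^-27 / 108, so s = 1.6 × 10^-6 M

s ≈ 1.6 × 10^-6 M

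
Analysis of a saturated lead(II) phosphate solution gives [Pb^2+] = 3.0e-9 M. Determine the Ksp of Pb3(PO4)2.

Pb3(PO4)2(s) ⇌ 3 Pb^2+ + 2 PO4^3-
Stoichiometry gives [PO4^3-] = (2/3)[Pb^2+] = 2.00 x 10^-9 M.
Ksp = [Pb^2+]^3[PO4^3-]^2
Ksp = (3.0 × 10^-9)^3 × (2.00 x 10^-9)^2 = 1.1 x 10^-43

Ksp = 1.1e-43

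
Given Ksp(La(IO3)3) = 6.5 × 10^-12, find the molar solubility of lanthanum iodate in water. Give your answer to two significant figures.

s = 7.0 × 10^-4 M

La(IO3)3(s) ⇌ La^3+ + 3 IO3^-
Ksp = [La^3+][IO3^-]^3
If s mol/L of La(IO3)3 dissolves, [La^3+] = s and [IO3^-] = 3s.
Substituting: Ksp = s(3s)^3 = 27s^4
Solving, s = (6.5 × 10^-12/27)^(1/4) = 7.0 × 10^-4 M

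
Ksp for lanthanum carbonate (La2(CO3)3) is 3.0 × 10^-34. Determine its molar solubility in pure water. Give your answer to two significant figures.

s = 7.7 x 10^-8 M

La2(CO3)3(s) ⇌ 2 La^3+ + 3 CO3^2-
Ksp = [La^3+]^2[CO3^2-]^3
For each mole of La2(CO3)3 that dissolves: [La^3+] = 2s, [CO3^2-] = 3s.
Substituting: Ksp = (2s)^2(3s)^3 = 108s^5
s = (3.0 × 10^-34 / 108)^(1/5) = 7.7 x 10^-8 M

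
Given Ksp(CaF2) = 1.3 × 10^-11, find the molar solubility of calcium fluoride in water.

CaF2(s) ⇌ Ca^2+(aq) + 2 F^-(aq)
Ksp = [Ca^2+][F^-]^2
If s mol/L of CaF2 dissolves, [Ca^2+] = s and [F^-] = 2s.
Substituting: Ksp = s(2s)^2 = 4s^3
Solving, s = (1.3 × 10^-11/4)^(1/3) = 1.5 × 10^-4 M

s ≈ 1.5 × 10^-4 M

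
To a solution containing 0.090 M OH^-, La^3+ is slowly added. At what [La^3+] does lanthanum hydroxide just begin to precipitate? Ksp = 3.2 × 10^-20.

4.4 × 10^-17 M

La(OH)3(s) ⇌ La^3+ + 3 OH^-
Ksp = [La^3+][OH^-]^3
Precipitation begins when Q = Ksp. With [OH^-] = 0.090 M:
3.2 × 10^-20 = (0.090)^3 × [La^3+]
[La^3+] = (3.2 × 10^-20 / 7.29 × 10^-4) = 4.4 × 10^-17 M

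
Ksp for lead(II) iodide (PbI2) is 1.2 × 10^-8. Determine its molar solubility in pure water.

PbI2(s) <=> Pb^2+(aq) + 2 I^-(aq)
Ksp = [Pb^2+][I^-]^2
For each mole of PbI2 that dissolves: [Pb^2+] = s, [I^-] = 2s.
Substituting: Ksp = s(2s)^2 = 4s^3
s = (1.2 × 10^-8 / 4)^(1/3) = 1.4 × 10^-3 M

s = 1.4e-3 M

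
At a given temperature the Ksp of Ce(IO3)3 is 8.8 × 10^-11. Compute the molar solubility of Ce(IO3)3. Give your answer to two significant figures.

Ce(IO3)3(s) <=> Ce^3+ + 3 IO3^-
Ksp = [Ce^3+][IO3^-]^3
Let s = molar solubility. Then [Ce^3+] = s and [IO3^-] = 3s.
Substituting: Ksp = s(3s)^3 = 27s^4
Solving, s = (8.8 × 10^-11/27)^(1/4) = 1.3 × 10^-3 M

s ≈ 1.3e-3 M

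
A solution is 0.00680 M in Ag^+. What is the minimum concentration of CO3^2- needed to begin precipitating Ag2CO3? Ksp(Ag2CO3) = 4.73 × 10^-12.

1.02 × 10^-7 M

Ag2CO3(s) ⇌ 2 Ag^+ + CO3^2-
Ksp = [Ag^+]^2[CO3^2-]
Precipitation begins when Q = Ksp. With [Ag^+] = 0.00680 M:
4.73 × 10^-12 = (0.00680)^2 × [CO3^2-]
[CO3^2-] = (4.73 × 10^-12 / 4.624 × 10^-5) = 1.02 × 10^-7 M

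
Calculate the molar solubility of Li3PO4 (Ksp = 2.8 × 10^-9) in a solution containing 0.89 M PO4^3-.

Li3PO4(s) <=> 3 Li^+(aq) + PO4^3-(aq)
Ksp = [Li^+]^3[PO4^3-]
Let s = moles of Li3PO4 that dissolve per litre. [Li^+] = 3s, [PO4^3-] = 0.89 + s ≈ 0.89 (Ksp is small, so little additional dissolves).
Ksp ≈ (3s)^3 × 0.89
s = 4.9 × 10^-4 M
Check: s = 4.9 × 10^-4 ≪ 0.89, so the approximation is valid.

s ≈ 4.9e-4 M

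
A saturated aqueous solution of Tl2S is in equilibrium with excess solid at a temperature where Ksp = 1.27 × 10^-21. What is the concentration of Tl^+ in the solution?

1.36 x 10^-7 M

Tl2S(s) <=> 2 Tl^+ + S^2-
Ksp = [Tl^+]^2[S^2-]
With molar solubility s: [Tl^+] = 2s, [S^2-] = s.
Ksp = (2s)^2s = 4s^3
s = (1.27 × 10^-21 / 4)^(1/3) = 6.822 × 10^-8 M
[Tl^+] = 2s = 1.36 x 10^-7 M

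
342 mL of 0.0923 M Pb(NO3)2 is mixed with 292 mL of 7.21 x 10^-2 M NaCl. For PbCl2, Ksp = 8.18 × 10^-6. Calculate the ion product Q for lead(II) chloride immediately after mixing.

Total volume = 342 + 292 = 634 mL.
[Pb^2+] = 9.23 × 10^-2 × (342/634) = 4.979 × 10^-2 M
[Cl^-] = 7.21 × 10^-2 × (292/634) = 3.321 x 10^-2 M
PbCl2(s) ⇌ Pb^2+(aq) + 2 Cl^-(aq), so Q = [Pb^2+][Cl^-]^2
Q = (4.979 × 10^-2)(3.321 × 10^-2)^2 = 5.49 × 10^-5
Q > Ksp, so PbCl2 will precipitate.

5.49 × 10^-5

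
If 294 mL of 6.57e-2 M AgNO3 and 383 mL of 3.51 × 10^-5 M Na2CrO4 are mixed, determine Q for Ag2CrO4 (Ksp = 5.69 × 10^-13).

1.62 × 10^-8

Total volume = 294 + 383 = 677 mL.
[Ag^+] = 6.57 × 10^-2 × (294/677) = 2.853 × 10^-2 M
[CrO4^2-] = 3.51 × 10^-5 × (383/677) = 1.986 × 10^-5 M
Ag2CrO4(s) <=> 2 Ag^+ + CrO4^2-, so Q = [Ag^+]^2[CrO4^2-]
Q = (2.853 x 10^-2)^2(1.986 × 10^-5) = 1.62 x 10^-8
Q > Ksp, so Ag2CrO4 will precipitate.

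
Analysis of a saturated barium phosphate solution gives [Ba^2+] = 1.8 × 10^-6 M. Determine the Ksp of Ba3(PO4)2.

8.4e-30

Ba3(PO4)2(s) ⇌ 3 Ba^2+(aq) + 2 PO4^3-(aq)
Stoichiometry gives [PO4^3-] = (2/3)[Ba^2+] = 1.20 × 10^-6 M.
Ksp = [Ba^2+]^3[PO4^3-]^2
Ksp = (1.8 × 10^-6)^3 × (1.20 x 10^-6)^2 = 8.4 × 10^-30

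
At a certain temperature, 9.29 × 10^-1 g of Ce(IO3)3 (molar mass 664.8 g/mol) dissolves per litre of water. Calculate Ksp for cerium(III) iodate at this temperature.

1.03 × 10^-10

Molar solubility s = (9.29 x 10^-1 g/L) / (664.8 g/mol) = 1.397 × 10^-3 M.
Ce(IO3)3(s) ⇌ Ce^3+(aq) + 3 IO3^-(aq)
For each mole of Ce(IO3)3 that dissolves: [Ce^3+] = s, [IO3^-] = 3s.
Ksp = [Ce^3+][IO3^-]^3
Substituting: Ksp = s(3s)^3 = 27s^4
Ksp = 27 × (1.397 × 10^-3)^4 = 1.03 × 10^-10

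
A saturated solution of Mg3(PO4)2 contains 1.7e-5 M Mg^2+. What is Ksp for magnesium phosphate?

Ksp ≈ 6.3 × 10^-25

Mg3(PO4)2(s) ⇌ 3 Mg^2+ + 2 PO4^3-
Stoichiometry gives [PO4^3-] = (2/3)[Mg^2+] = 1.13 × 10^-5 M.
Ksp = [Mg^2+]^3[PO4^3-]^2
Ksp = (1.7 x 10^-5)^3 × (1.13 × 10^-5)^2 = 6.3 × 10^-25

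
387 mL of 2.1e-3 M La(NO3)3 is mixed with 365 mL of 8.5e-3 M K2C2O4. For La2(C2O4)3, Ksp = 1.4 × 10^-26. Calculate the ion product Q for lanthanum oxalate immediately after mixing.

Q = 8.2 × 10^-14

Total volume = 387 + 365 = 752 mL.
[La^3+] = 2.1 x 10^-3 × (387/752) = 1.08 x 10^-3 M
[C2O4^2-] = 8.5 x 10^-3 × (365/752) = 4.13 x 10^-3 M
La2(C2O4)3(s) ⇌ 2 La^3+ + 3 C2O4^2-, so Q = [La^3+]^2[C2O4^2-]^3
Q = (1.08 x 10^-3)^2(4.13 x 10^-3)^3 = 8.2 × 10^-14
Q > Ksp, so La2(C2O4)3 will precipitate.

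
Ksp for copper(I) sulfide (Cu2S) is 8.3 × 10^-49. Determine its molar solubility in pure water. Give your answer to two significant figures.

Cu2S(s) ⇌ 2 Cu^+(aq) + S^2-(aq)
Ksp = [Cu^+]^2[S^2-]
If s mol/L of Cu2S dissolves, [Cu^+] = 2s and [S^2-] = s.
Ksp = (2s)^2s = 4s^3
Solving, s = (8.3 × 10^-49/4)^(1/3) = 5.9 × 10^-17 M

s ≈ 5.9 x 10^-17 M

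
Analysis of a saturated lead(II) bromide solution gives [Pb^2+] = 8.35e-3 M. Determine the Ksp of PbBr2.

Ksp = 2.33e-6

PbBr2(s) ⇌ Pb^2+ + 2 Br^-
Stoichiometry gives [Br^-] = (2/1)[Pb^2+] = 1.670 x 10^-2 M.
Ksp = [Pb^2+][Br^-]^2
Ksp = 8.35 × 10^-3 × (1.670 × 10^-2)^2 = 2.33 × 10^-6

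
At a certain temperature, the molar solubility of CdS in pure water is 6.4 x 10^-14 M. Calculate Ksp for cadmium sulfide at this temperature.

CdS(s) <=> Cd^2+ + S^2-
For each mole of CdS that dissolves: [Cd^2+] = s, [S^2-] = s.
Ksp = [Cd^2+][S^2-]
Ksp = s^2
Ksp = (6.4 × 10^-14)^2 = 4.1 x 10^-27

Ksp = 4.1 × 10^-27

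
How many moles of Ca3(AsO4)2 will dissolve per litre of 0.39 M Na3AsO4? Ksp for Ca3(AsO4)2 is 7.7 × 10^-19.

Ca3(AsO4)2(s) ⇌ 3 Ca^2+ + 2 AsO4^3-
Ksp = [Ca^2+]^3[AsO4^3-]^2
If s mol/L dissolves here, [Ca^2+] = 3s, [AsO4^3-] = 0.39 + 2s ≈ 0.39 (since AsO4^3- from Na3AsO4 dominates).
Ksp ≈ (3s)^3 × (0.39)^2
s = 5.7 × 10^-7 M
Check: 2s = 1.1 × 10^-6 ≪ 0.39, so the approximation is valid.

s = 5.7 × 10^-7 M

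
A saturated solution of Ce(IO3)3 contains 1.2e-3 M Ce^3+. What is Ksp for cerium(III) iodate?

Ce(IO3)3(s) ⇌ Ce^3+(aq) + 3 IO3^-(aq)
Stoichiometry gives [IO3^-] = (3/1)[Ce^3+] = 3.60 x 10^-3 M.
Ksp = [Ce^3+][IO3^-]^3
Ksp = 1.2 × 10^-3 × (3.60 × 10^-3)^3 = 5.6 × 10^-11

Ksp = 5.6 x 10^-11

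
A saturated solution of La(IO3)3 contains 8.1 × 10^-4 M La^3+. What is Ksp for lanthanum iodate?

La(IO3)3(s) ⇌ La^3+(aq) + 3 IO3^-(aq)
Stoichiometry gives [IO3^-] = (3/1)[La^3+] = 2.43 × 10^-3 M.
Ksp = [La^3+][IO3^-]^3
Ksp = 8.1 × 10^-4 × (2.43 x 10^-3)^3 = 1.2 x 10^-11

1.2e-11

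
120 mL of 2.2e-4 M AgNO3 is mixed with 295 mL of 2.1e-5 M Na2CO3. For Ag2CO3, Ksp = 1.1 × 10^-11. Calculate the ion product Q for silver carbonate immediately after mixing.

Total volume = 120 + 295 = 415 mL.
[Ag^+] = 2.2 × 10^-4 × (120/415) = 6.36 × 10^-5 M
[CO3^2-] = 2.1 x 10^-5 × (295/415) = 1.49 × 10^-5 M
Ag2CO3(s) <=> 2 Ag^+ + CO3^2-, so Q = [Ag^+]^2[CO3^2-]
Q = (6.36 x 10^-5)^2(1.49 × 10^-5) = 6.0 × 10^-14
Q < Ksp, so no precipitate of Ag2CO3 forms.

Q = 6.0e-14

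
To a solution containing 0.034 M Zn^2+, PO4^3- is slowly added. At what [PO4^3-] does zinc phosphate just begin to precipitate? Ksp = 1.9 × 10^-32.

[PO4^3-] = 2.2 × 10^-14 M

Zn3(PO4)2(s) ⇌ 3 Zn^2+(aq) + 2 PO4^3-(aq)
Ksp = [Zn^2+]^3[PO4^3-]^2
Precipitation begins when Q = Ksp. With [Zn^2+] = 0.034 M:
1.9 × 10^-32 = (0.034)^3 × [PO4^3-]^2
[PO4^3-] = (1.9 × 10^-32 / 3.93 × 10^-5)^(1/2) = 2.2 × 10^-14 M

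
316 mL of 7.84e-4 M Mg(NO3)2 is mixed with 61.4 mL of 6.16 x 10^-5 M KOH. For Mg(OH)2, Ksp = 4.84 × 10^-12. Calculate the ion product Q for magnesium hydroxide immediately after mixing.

Q = 6.59 x 10^-14

Total volume = 316 + 61.4 = 377.4 mL.
[Mg^2+] = 7.84 × 10^-4 × (316/377.4) = 6.564 × 10^-4 M
[OH^-] = 6.16 x 10^-5 × (61.4/377.4) = 1.002 × 10^-5 M
Mg(OH)2(s) <=> Mg^2+(aq) + 2 OH^-(aq), so Q = [Mg^2+][OH^-]^2
Q = (6.564 × 10^-4)(1.002 × 10^-5)^2 = 6.59 × 10^-14
Q < Ksp, so no precipitate of Mg(OH)2 forms.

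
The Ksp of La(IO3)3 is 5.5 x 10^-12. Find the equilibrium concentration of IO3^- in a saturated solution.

[IO3^-] ≈ 2.0 x 10^-3 M

La(IO3)3(s) <=> La^3+(aq) + 3 IO3^-(aq)
Ksp = [La^3+][IO3^-]^3
With molar solubility s: [La^3+] = s, [IO3^-] = 3s.
Substituting: Ksp = s(3s)^3 = 27s^4
s = (5.5 x 10^-12 / 27)^(1/4) = 6.72 × 10^-4 M
[IO3^-] = 3s = 2.0 × 10^-3 M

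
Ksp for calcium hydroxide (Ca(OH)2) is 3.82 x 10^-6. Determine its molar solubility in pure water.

s = 9.85 × 10^-3 M

Ca(OH)2(s) ⇌ Ca^2+ + 2 OH^-
Ksp = [Ca^2+][OH^-]^2
For each mole of Ca(OH)2 that dissolves: [Ca^2+] = s, [OH^-] = 2s.
So Ksp = s × (2s)^2 = 4s^3
s^3 = 3.82 x 10^-6 / 4, so s = 9.85 × 10^-3 M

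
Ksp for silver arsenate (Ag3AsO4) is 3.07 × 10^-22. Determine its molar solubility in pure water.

Ag3AsO4(s) ⇌ 3 Ag^+(aq) + AsO4^3-(aq)
Ksp = [Ag^+]^3[AsO4^3-]
If s mol/L of Ag3AsO4 dissolves, [Ag^+] = 3s and [AsO4^3-] = s.
So Ksp = (3s)^3 × s = 27s^4
s^4 = 3.07 × 10^-22 / 27, so s = 1.84 × 10^-6 M

s ≈ 1.84e-6 M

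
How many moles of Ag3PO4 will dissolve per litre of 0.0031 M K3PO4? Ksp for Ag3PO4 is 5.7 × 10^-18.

Ag3PO4(s) ⇌ 3 Ag^+ + PO4^3-
Ksp = [Ag^+]^3[PO4^3-]
Let s = moles of Ag3PO4 that dissolve per litre. [Ag^+] = 3s, [PO4^3-] = 0.0031 + s ≈ 0.0031 (common-ion effect: PO4^3- is already 0.0031 M).
Ksp ≈ (3s)^3 × 0.0031
s = 4.1 x 10^-6 M
Check: s = 4.1 x 10^-6 ≪ 0.0031, so the approximation is valid.

4.1 × 10^-6 M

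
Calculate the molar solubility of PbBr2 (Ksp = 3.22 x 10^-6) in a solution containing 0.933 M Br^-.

PbBr2(s) ⇌ Pb^2+ + 2 Br^-
Ksp = [Pb^2+][Br^-]^2
Let s = moles of PbBr2 that dissolve per litre. [Pb^2+] = s, [Br^-] = 0.933 + 2s ≈ 0.933 (since the Br^- already present dominates).
Ksp ≈ s × (0.933)^2
s = 3.70 × 10^-6 M
Check: 2s = 7.4 × 10^-6 ≪ 0.933, so the approximation is valid.

s ≈ 3.70 × 10^-6 M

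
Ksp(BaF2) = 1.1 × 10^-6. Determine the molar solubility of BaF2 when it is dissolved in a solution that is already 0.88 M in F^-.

1.4 × 10^-6 M

BaF2(s) <=> Ba^2+(aq) + 2 F^-(aq)
Ksp = [Ba^2+][F^-]^2
If s mol/L dissolves here, [Ba^2+] = s, [F^-] = 0.88 + 2s ≈ 0.88 (since the F^- already present dominates).
Ksp ≈ s × (0.88)^2
s = 1.4 × 10^-6 M
Check: 2s = 2.8 x 10^-6 ≪ 0.88, so the approximation is valid.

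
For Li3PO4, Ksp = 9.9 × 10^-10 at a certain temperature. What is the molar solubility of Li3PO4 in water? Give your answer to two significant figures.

Li3PO4(s) <=> 3 Li^+(aq) + PO4^3-(aq)
Ksp = [Li^+]^3[PO4^3-]
If s mol/L of Li3PO4 dissolves, [Li^+] = 3s and [PO4^3-] = s.
So Ksp = (3s)^3 × s = 27s^4
Solving, s = (9.9 × 10^-10/27)^(1/4) = 2.5 x 10^-3 M

s ≈ 2.5e-3 M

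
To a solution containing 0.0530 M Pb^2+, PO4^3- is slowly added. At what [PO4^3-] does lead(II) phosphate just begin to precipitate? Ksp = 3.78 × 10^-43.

[PO4^3-] = 5.04 x 10^-20 M

Pb3(PO4)2(s) ⇌ 3 Pb^2+(aq) + 2 PO4^3-(aq)
Ksp = [Pb^2+]^3[PO4^3-]^2
Precipitation begins when Q = Ksp. With [Pb^2+] = 0.0530 M:
3.78 × 10^-43 = (0.0530)^3 × [PO4^3-]^2
[PO4^3-] = (3.78 × 10^-43 / 1.489 × 10^-4)^(1/2) = 5.04 x 10^-20 M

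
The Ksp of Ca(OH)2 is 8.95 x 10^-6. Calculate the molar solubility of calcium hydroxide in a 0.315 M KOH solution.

s ≈ 9.02 x 10^-5 M

Ca(OH)2(s) ⇌ Ca^2+ + 2 OH^-
Ksp = [Ca^2+][OH^-]^2
If s mol/L dissolves here, [Ca^2+] = s, [OH^-] = 0.315 + 2s ≈ 0.315 (since OH^- from KOH dominates).
Ksp ≈ s × (0.315)^2
s = 9.02 × 10^-5 M
Check: 2s = 1.8 x 10^-4 ≪ 0.315, so the approximation is valid.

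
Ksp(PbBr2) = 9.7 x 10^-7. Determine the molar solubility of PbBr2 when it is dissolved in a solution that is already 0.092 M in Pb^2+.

PbBr2(s) ⇌ Pb^2+ + 2 Br^-
Ksp = [Pb^2+][Br^-]^2
Let s be the molar solubility in this solution. [Pb^2+] = 0.092 + s ≈ 0.092, [Br^-] = 2s (Ksp is small, so little additional dissolves).
Ksp ≈ 0.092 × (2s)^2
s = 1.6 x 10^-3 M
Check: s = 1.6 × 10^-3 ≪ 0.092, so the approximation is valid.

1.6e-3 M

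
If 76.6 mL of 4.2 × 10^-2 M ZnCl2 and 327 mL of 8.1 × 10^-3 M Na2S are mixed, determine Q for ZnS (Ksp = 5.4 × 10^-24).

5.2e-5

Total volume = 76.6 + 327 = 403.6 mL.
[Zn^2+] = 4.2 x 10^-2 × (76.6/403.6) = 7.97 × 10^-3 M
[S^2-] = 8.1 × 10^-3 × (327/403.6) = 6.56 x 10^-3 M
ZnS(s) <=> Zn^2+(aq) + S^2-(aq), so Q = [Zn^2+][S^2-]
Q = (7.97 x 10^-3)(6.56 × 10^-3) = 5.2 × 10^-5
Q > Ksp, so ZnS will precipitate.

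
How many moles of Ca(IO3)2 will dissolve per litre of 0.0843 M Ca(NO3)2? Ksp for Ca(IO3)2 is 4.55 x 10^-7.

s ≈ 1.16 x 10^-3 M

Ca(IO3)2(s) ⇌ Ca^2+(aq) + 2 IO3^-(aq)
Ksp = [Ca^2+][IO3^-]^2
Let s = moles of Ca(IO3)2 that dissolve per litre. [Ca^2+] = 0.0843 + s ≈ 0.0843, [IO3^-] = 2s (common-ion effect: Ca^2+ is already 0.0843 M).
Ksp ≈ 0.0843 × (2s)^2
s = 1.16 x 10^-3 M
Check: s = 1.2 x 10^-3 ≪ 0.0843, so the approximation is valid.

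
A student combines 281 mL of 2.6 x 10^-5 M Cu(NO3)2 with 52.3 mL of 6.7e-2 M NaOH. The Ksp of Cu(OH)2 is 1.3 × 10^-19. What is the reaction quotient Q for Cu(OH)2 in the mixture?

Total volume = 281 + 52.3 = 333.3 mL.
[Cu^2+] = 2.6 x 10^-5 × (281/333.3) = 2.19 x 10^-5 M
[OH^-] = 6.7 × 10^-2 × (52.3/333.3) = 1.05 × 10^-2 M
Cu(OH)2(s) <=> Cu^2+(aq) + 2 OH^-(aq), so Q = [Cu^2+][OH^-]^2
Q = (2.19 × 10^-5)(1.05 × 10^-2)^2 = 2.4 × 10^-9
Q > Ksp, so Cu(OH)2 will precipitate.

2.4 × 10^-9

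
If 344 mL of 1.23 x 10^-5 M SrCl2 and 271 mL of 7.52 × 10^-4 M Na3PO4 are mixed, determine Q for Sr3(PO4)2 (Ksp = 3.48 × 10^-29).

Total volume = 344 + 271 = 615 mL.
[Sr^2+] = 1.23 × 10^-5 × (344/615) = 6.880 x 10^-6 M
[PO4^3-] = 7.52 × 10^-4 × (271/615) = 3.314 x 10^-4 M
Sr3(PO4)2(s) ⇌ 3 Sr^2+ + 2 PO4^3-, so Q = [Sr^2+]^3[PO4^3-]^2
Q = (6.880 × 10^-6)^3(3.314 × 10^-4)^2 = 3.58 × 10^-23
Q > Ksp, so Sr3(PO4)2 will precipitate.

3.58 × 10^-23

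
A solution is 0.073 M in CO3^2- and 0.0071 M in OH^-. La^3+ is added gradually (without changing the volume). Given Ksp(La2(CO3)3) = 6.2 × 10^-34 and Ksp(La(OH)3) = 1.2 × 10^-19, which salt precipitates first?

Precipitation of each salt starts when its ion product equals its Ksp.
For La2(CO3)3: 6.2 × 10^-34 = (0.073)^3 × [La^3+]^2  ⇒  [La^3+] = 1.3 x 10^-15 M.
For La(OH)3: 1.2 × 10^-19 = (0.0071)^3 × [La^3+]  ⇒  [La^3+] = 3.4 × 10^-13 M.
The salt with the lower threshold [La^3+] precipitates first: La2(CO3)3.

La2(CO3)3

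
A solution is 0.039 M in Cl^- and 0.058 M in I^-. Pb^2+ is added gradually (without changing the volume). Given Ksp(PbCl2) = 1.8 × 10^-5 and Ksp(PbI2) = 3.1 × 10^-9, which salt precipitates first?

Each salt begins to precipitate when Q = Ksp, i.e. when [Pb^2+] reaches its threshold.
For PbCl2: 1.8 × 10^-5 = (0.039)^2 × [Pb^2+]  ⇒  [Pb^2+] = 1.2 × 10^-2 M.
For PbI2: 3.1 × 10^-9 = (0.058)^2 × [Pb^2+]  ⇒  [Pb^2+] = 9.2 × 10^-7 M.
The salt with the lower threshold [Pb^2+] precipitates first: PbI2.

PbI2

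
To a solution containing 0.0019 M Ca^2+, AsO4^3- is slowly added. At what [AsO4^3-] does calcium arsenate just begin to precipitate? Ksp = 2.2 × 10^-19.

Ca3(AsO4)2(s) ⇌ 3 Ca^2+ + 2 AsO4^3-
Ksp = [Ca^2+]^3[AsO4^3-]^2
Precipitation begins when Q = Ksp. With [Ca^2+] = 0.0019 M:
2.2 × 10^-19 = (0.0019)^3 × [AsO4^3-]^2
[AsO4^3-] = (2.2 × 10^-19 / 6.86 × 10^-9)^(1/2) = 5.7 × 10^-6 M

[AsO4^3-] = 5.7e-6 M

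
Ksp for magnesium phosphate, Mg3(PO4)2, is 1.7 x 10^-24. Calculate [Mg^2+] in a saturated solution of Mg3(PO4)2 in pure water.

Mg3(PO4)2(s) <=> 3 Mg^2+ + 2 PO4^3-
Ksp = [Mg^2+]^3[PO4^3-]^2
With molar solubility s: [Mg^2+] = 3s, [PO4^3-] = 2s.
So Ksp = (3s)^3 × (2s)^2 = 108s^5
s^5 = 1.7 x 10^-24 / 108, so s = 6.91 x 10^-6 M
[Mg^2+] = 3s = 2.1 × 10^-5 M

2.1 × 10^-5 M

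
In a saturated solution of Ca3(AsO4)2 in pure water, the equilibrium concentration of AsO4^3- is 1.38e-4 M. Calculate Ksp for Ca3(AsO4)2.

1.69e-19

Ca3(AsO4)2(s) ⇌ 3 Ca^2+ + 2 AsO4^3-
Stoichiometry gives [Ca^2+] = (3/2)[AsO4^3-] = 2.070 × 10^-4 M.
Ksp = [Ca^2+]^3[AsO4^3-]^2
Ksp = (2.070 x 10^-4)^3 × (1.38 x 10^-4)^2 = 1.69 × 10^-19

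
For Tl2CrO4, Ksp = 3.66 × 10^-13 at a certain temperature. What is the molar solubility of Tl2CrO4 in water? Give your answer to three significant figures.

s = 4.51e-5 M

Tl2CrO4(s) <=> 2 Tl^+ + CrO4^2-
Ksp = [Tl^+]^2[CrO4^2-]
If s mol/L of Tl2CrO4 dissolves, [Tl^+] = 2s and [CrO4^2-] = s.
So Ksp = (2s)^2 × s = 4s^3
s^3 = 3.66 × 10^-13 / 4, so s = 4.51 × 10^-5 M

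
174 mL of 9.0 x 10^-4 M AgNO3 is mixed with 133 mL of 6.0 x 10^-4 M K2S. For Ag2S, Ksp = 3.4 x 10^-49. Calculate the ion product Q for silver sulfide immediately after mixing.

Q ≈ 6.8 x 10^-11

Total volume = 174 + 133 = 307 mL.
[Ag^+] = 9.0 x 10^-4 × (174/307) = 5.10 × 10^-4 M
[S^2-] = 6.0 x 10^-4 × (133/307) = 2.60 × 10^-4 M
Ag2S(s) ⇌ 2 Ag^+(aq) + S^2-(aq), so Q = [Ag^+]^2[S^2-]
Q = (5.10 x 10^-4)^2(2.60 × 10^-4) = 6.8 x 10^-11
Q > Ksp, so Ag2S will precipitate.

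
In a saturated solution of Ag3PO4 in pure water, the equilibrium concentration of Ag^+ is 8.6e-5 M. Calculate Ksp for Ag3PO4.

Ag3PO4(s) <=> 3 Ag^+ + PO4^3-
Stoichiometry gives [PO4^3-] = (1/3)[Ag^+] = 2.87 × 10^-5 M.
Ksp = [Ag^+]^3[PO4^3-]
Ksp = (8.6 × 10^-5)^3 × 2.87 x 10^-5 = 1.8 x 10^-17

Ksp = 1.8 × 10^-17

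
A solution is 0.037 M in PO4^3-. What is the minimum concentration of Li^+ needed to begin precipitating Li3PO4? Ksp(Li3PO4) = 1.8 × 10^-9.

[Li^+] = 3.7e-3 M

Li3PO4(s) ⇌ 3 Li^+(aq) + PO4^3-(aq)
Ksp = [Li^+]^3[PO4^3-]
Precipitation begins when Q = Ksp. With [PO4^3-] = 0.037 M:
1.8 × 10^-9 = (0.037) × [Li^+]^3
[Li^+] = (1.8 × 10^-9 / 3.7 × 10^-2)^(1/3) = 3.7 × 10^-3 M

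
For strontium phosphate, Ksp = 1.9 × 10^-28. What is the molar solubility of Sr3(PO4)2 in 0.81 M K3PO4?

Sr3(PO4)2(s) <=> 3 Sr^2+ + 2 PO4^3-
Ksp = [Sr^2+]^3[PO4^3-]^2
Let s = moles of Sr3(PO4)2 that dissolve per litre. [Sr^2+] = 3s, [PO4^3-] = 0.81 + 2s ≈ 0.81 (since PO4^3- from K3PO4 dominates).
Ksp ≈ (3s)^3 × (0.81)^2
s = 2.2 x 10^-10 M
Check: 2s = 4.4 × 10^-10 ≪ 0.81, so the approximation is valid.

s ≈ 2.2e-10 M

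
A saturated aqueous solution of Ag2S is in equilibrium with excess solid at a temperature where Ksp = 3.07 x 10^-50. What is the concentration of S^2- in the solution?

1.97 x 10^-17 M

Ag2S(s) ⇌ 2 Ag^+ + S^2-
Ksp = [Ag^+]^2[S^2-]
With molar solubility s: [Ag^+] = 2s, [S^2-] = s.
Substituting: Ksp = (2s)^2s = 4s^3
s^3 = 3.07 x 10^-50 / 4, so s = 1.973 × 10^-17 M
[S^2-] = s = 1.97 × 10^-17 M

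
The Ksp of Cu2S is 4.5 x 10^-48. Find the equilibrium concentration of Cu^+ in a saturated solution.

[Cu^+] = 2.1e-16 M

Cu2S(s) ⇌ 2 Cu^+(aq) + S^2-(aq)
Ksp = [Cu^+]^2[S^2-]
With molar solubility s: [Cu^+] = 2s, [S^2-] = s.
Substituting: Ksp = (2s)^2s = 4s^3
Solving, s = (4.5 x 10^-48/4)^(1/3) = 1.04 × 10^-16 M
[Cu^+] = 2s = 2.1 x 10^-16 M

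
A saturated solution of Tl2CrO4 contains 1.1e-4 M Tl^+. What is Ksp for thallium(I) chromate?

Tl2CrO4(s) ⇌ 2 Tl^+ + CrO4^2-
Stoichiometry gives [CrO4^2-] = (1/2)[Tl^+] = 5.50 x 10^-5 M.
Ksp = [Tl^+]^2[CrO4^2-]
Ksp = (1.1 × 10^-4)^2 × 5.50 × 10^-5 = 6.7 × 10^-13

Ksp = 6.7e-13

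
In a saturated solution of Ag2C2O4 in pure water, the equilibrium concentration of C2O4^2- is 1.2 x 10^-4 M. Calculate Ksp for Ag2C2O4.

Ksp = 6.9 x 10^-12

Ag2C2O4(s) ⇌ 2 Ag^+ + C2O4^2-
Stoichiometry gives [Ag^+] = (2/1)[C2O4^2-] = 2.40 × 10^-4 M.
Ksp = [Ag^+]^2[C2O4^2-]
Ksp = (2.40 x 10^-4)^2 × 1.2 x 10^-4 = 6.9 × 10^-12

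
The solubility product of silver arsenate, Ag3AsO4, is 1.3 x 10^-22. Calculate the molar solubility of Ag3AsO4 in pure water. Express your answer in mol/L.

Ag3AsO4(s) <=> 3 Ag^+(aq) + AsO4^3-(aq)
Ksp = [Ag^+]^3[AsO4^3-]
If s mol/L of Ag3AsO4 dissolves, [Ag^+] = 3s and [AsO4^3-] = s.
Substituting: Ksp = (3s)^3s = 27s^4
s^4 = 1.3 x 10^-22 / 27, so s = 1.5 x 10^-6 M

s ≈ 1.5 × 10^-6 M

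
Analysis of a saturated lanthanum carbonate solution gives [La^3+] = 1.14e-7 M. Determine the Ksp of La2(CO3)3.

6.50 × 10^-35

La2(CO3)3(s) <=> 2 La^3+(aq) + 3 CO3^2-(aq)
Stoichiometry gives [CO3^2-] = (3/2)[La^3+] = 1.710 × 10^-7 M.
Ksp = [La^3+]^2[CO3^2-]^3
Ksp = (1.14 × 10^-7)^2 × (1.710 × 10^-7)^3 = 6.50 × 10^-35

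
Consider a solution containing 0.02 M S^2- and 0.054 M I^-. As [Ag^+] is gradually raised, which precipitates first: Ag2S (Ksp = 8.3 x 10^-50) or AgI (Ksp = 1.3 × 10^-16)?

Each salt begins to precipitate when Q = Ksp, i.e. when [Ag^+] reaches its threshold.
For Ag2S: 8.3 x 10^-50 = 0.02 × [Ag^+]^2  ⇒  [Ag^+] = 2.0 × 10^-24 M.
For AgI: 1.3 × 10^-16 = 0.054 × [Ag^+]  ⇒  [Ag^+] = 2.4 × 10^-15 M.
The salt with the lower threshold [Ag^+] precipitates first: Ag2S.

Ag2S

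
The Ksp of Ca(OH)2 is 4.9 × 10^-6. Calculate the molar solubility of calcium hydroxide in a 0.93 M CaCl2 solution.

Ca(OH)2(s) ⇌ Ca^2+(aq) + 2 OH^-(aq)
Ksp = [Ca^2+][OH^-]^2
If s mol/L dissolves here, [Ca^2+] = 0.93 + s ≈ 0.93, [OH^-] = 2s (common-ion effect: Ca^2+ is already 0.93 M).
Ksp ≈ 0.93 × (2s)^2
s = 1.1 x 10^-3 M
Check: s = 1.1 x 10^-3 ≪ 0.93, so the approximation is valid.

s ≈ 1.1 × 10^-3 M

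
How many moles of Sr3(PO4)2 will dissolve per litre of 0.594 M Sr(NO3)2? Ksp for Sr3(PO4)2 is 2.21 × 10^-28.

Sr3(PO4)2(s) ⇌ 3 Sr^2+ + 2 PO4^3-
Ksp = [Sr^2+]^3[PO4^3-]^2
Let s = moles of Sr3(PO4)2 that dissolve per litre. [Sr^2+] = 0.594 + 3s ≈ 0.594, [PO4^3-] = 2s (Ksp is small, so little additional dissolves).
Ksp ≈ (0.594)^3 × (2s)^2
s = 1.62 × 10^-14 M
Check: 3s = 4.9 × 10^-14 ≪ 0.594, so the approximation is valid.

s ≈ 1.62e-14 M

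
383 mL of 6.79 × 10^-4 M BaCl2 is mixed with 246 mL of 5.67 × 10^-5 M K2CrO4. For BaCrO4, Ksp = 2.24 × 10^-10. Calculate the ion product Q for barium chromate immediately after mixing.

Total volume = 383 + 246 = 629 mL.
[Ba^2+] = 6.79 × 10^-4 × (383/629) = 4.134 x 10^-4 M
[CrO4^2-] = 5.67 × 10^-5 × (246/629) = 2.218 × 10^-5 M
BaCrO4(s) <=> Ba^2+(aq) + CrO4^2-(aq), so Q = [Ba^2+][CrO4^2-]
Q = (4.134 × 10^-4)(2.218 x 10^-5) = 9.17 × 10^-9
Q > Ksp, so BaCrO4 will precipitate.

9.17 x 10^-9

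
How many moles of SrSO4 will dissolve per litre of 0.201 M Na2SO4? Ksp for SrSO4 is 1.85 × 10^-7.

s ≈ 9.20e-7 M

SrSO4(s) ⇌ Sr^2+(aq) + SO4^2-(aq)
Ksp = [Sr^2+][SO4^2-]
Let s be the molar solubility in this solution. [Sr^2+] = s, [SO4^2-] = 0.201 + s ≈ 0.201 (Ksp is small, so little additional dissolves).
Ksp ≈ s × 0.201
s = 9.20 × 10^-7 M
Check: s = 9.2 × 10^-7 ≪ 0.201, so the approximation is valid.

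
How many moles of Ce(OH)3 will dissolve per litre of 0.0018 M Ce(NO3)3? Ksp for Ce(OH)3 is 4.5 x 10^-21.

Ce(OH)3(s) <=> Ce^3+(aq) + 3 OH^-(aq)
Ksp = [Ce^3+][OH^-]^3
Let s = moles of Ce(OH)3 that dissolve per litre. [Ce^3+] = 0.0018 + s ≈ 0.0018, [OH^-] = 3s (since Ce^3+ from Ce(NO3)3 dominates).
Ksp ≈ 0.0018 × (3s)^3
s = 4.5 x 10^-7 M
Check: s = 4.5 × 10^-7 ≪ 0.0018, so the approximation is valid.

s = 4.5 x 10^-7 M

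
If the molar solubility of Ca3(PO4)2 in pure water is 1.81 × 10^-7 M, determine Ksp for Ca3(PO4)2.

Ksp = 2.10 x 10^-32

Ca3(PO4)2(s) <=> 3 Ca^2+ + 2 PO4^3-
With molar solubility s: [Ca^2+] = 3s, [PO4^3-] = 2s.
Ksp = [Ca^2+]^3[PO4^3-]^2
So Ksp = (3s)^3 × (2s)^2 = 108s^5
With s = 1.81 x 10^-7: Ksp = 2.10 x 10^-32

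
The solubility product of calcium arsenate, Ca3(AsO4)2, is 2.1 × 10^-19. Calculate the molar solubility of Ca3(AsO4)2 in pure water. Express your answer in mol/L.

s = 7.2e-5 M

Ca3(AsO4)2(s) ⇌ 3 Ca^2+ + 2 AsO4^3-
Ksp = [Ca^2+]^3[AsO4^3-]^2
With molar solubility s: [Ca^2+] = 3s, [AsO4^3-] = 2s.
Substituting: Ksp = (3s)^3(2s)^2 = 108s^5
s^5 = 2.1 × 10^-19 / 108, so s = 7.2 x 10^-5 M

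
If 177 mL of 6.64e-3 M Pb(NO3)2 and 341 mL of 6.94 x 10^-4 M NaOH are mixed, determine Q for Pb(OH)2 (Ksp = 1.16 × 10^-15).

Total volume = 177 + 341 = 518 mL.
[Pb^2+] = 6.64 × 10^-3 × (177/518) = 2.269 × 10^-3 M
[OH^-] = 6.94 × 10^-4 × (341/518) = 4.569 x 10^-4 M
Pb(OH)2(s) ⇌ Pb^2+(aq) + 2 OH^-(aq), so Q = [Pb^2+][OH^-]^2
Q = (2.269 x 10^-3)(4.569 × 10^-4)^2 = 4.74 × 10^-10
Q > Ksp, so Pb(OH)2 will precipitate.

Q = 4.74e-10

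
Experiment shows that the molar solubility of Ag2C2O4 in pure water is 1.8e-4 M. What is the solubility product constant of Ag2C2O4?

Ag2C2O4(s) <=> 2 Ag^+ + C2O4^2-
With molar solubility s: [Ag^+] = 2s, [C2O4^2-] = s.
Ksp = [Ag^+]^2[C2O4^2-]
Substituting: Ksp = (2s)^2s = 4s^3
With s = 1.8 × 10^-4: Ksp = 2.3 x 10^-11

Ksp ≈ 2.3 x 10^-11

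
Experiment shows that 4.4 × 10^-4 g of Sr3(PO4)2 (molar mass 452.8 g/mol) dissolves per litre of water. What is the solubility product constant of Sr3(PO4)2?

Molar solubility s = (4.4 × 10^-4 g/L) / (452.8 g/mol) = 9.72 × 10^-7 M.
Sr3(PO4)2(s) <=> 3 Sr^2+ + 2 PO4^3-
Let s = molar solubility. Then [Sr^2+] = 3s and [PO4^3-] = 2s.
Ksp = [Sr^2+]^3[PO4^3-]^2
Ksp = (3s)^3(2s)^2 = 108s^5
Ksp = 108 × (9.72 × 10^-7)^5 = 9.4 x 10^-29

Ksp ≈ 9.4e-29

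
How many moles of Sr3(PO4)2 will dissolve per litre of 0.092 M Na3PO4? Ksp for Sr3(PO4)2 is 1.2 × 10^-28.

Sr3(PO4)2(s) ⇌ 3 Sr^2+ + 2 PO4^3-
Ksp = [Sr^2+]^3[PO4^3-]^2
Let s be the molar solubility in this solution. [Sr^2+] = 3s, [PO4^3-] = 0.092 + 2s ≈ 0.092 (Ksp is small, so little additional dissolves).
Ksp ≈ (3s)^3 × (0.092)^2
s = 8.1 × 10^-10 M
Check: 2s = 1.6 x 10^-9 ≪ 0.092, so the approximation is valid.

s = 8.1e-10 M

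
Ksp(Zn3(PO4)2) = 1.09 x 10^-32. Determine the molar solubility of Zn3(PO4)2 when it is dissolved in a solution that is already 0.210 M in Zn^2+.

s ≈ 5.42e-16 M

Zn3(PO4)2(s) ⇌ 3 Zn^2+(aq) + 2 PO4^3-(aq)
Ksp = [Zn^2+]^3[PO4^3-]^2
Let s be the molar solubility in this solution. [Zn^2+] = 0.210 + 3s ≈ 0.210, [PO4^3-] = 2s (common-ion effect: Zn^2+ is already 0.210 M).
Ksp ≈ (0.210)^3 × (2s)^2
s = 5.42 × 10^-16 M
Check: 3s = 1.6 × 10^-15 ≪ 0.210, so the approximation is valid.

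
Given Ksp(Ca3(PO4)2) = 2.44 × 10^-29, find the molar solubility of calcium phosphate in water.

Ca3(PO4)2(s) ⇌ 3 Ca^2+ + 2 PO4^3-
Ksp = [Ca^2+]^3[PO4^3-]^2
Let s = molar solubility. Then [Ca^2+] = 3s and [PO4^3-] = 2s.
Ksp = (3s)^3(2s)^2 = 108s^5
s = (2.44 × 10^-29 / 108)^(1/5) = 7.43 x 10^-7 M

7.43 × 10^-7 M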